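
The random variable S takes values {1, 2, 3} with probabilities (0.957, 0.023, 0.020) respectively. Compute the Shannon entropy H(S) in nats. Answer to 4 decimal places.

0.2071 nats

H(S) = −Σ p·ln p.
  −(0.957)·ln(0.957) = 0.04206
  −(0.023)·ln(0.023) = 0.08676
  −(0.020)·ln(0.020) = 0.07824
Sum: 0.04206 + 0.08676 + 0.07824 = 0.2071 nats.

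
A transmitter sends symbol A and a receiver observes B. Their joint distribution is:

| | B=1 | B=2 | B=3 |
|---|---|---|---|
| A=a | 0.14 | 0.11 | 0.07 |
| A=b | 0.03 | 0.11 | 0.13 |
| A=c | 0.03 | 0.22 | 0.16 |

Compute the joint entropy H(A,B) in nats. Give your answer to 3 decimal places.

H(A,B) = −Σ p(x,y)·ln p(x,y) over all 9 cells.
  cell (a,1): −0.14·ln0.14 = 0.2753
  cell (a,2): −0.11·ln0.11 = 0.2428
  cell (a,3): −0.07·ln0.07 = 0.1861
  cell (b,1): −0.03·ln0.03 = 0.1052
  cell (b,2): −0.11·ln0.11 = 0.2428
  cell (b,3): −0.13·ln0.13 = 0.2652
  cell (c,1): −0.03·ln0.03 = 0.1052
  cell (c,2): −0.22·ln0.22 = 0.3331
  cell (c,3): −0.16·ln0.16 = 0.2932
Sum = 2.049 nats.

2.049 nats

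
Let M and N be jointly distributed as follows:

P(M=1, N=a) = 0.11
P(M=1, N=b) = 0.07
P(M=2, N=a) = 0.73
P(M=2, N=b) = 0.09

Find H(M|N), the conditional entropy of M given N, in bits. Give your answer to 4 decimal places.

0.6286 bits

Marginals: p(M) = (0.1800, 0.8200), p(N) = (0.8400, 0.1600).
H(M|N) = Σ p(N) · H(M|N=·).
  N=a: p=0.8400, H(M|N=a) = 0.5600
  N=b: p=0.1600, H(M|N=b) = 0.9887
Weighted sum = 0.6286 bits.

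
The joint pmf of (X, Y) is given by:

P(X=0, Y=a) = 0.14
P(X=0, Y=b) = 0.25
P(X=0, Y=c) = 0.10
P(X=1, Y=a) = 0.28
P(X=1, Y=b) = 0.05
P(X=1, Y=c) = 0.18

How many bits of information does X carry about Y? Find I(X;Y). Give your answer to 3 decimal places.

0.156 bits

Marginals: p(X) = (0.4900, 0.5100), p(Y) = (0.4200, 0.3000, 0.2800).
I(X;Y) = H(X) + H(Y) − H(X,Y).
H(X) = 0.9997, H(Y) = 1.5610, H(X,Y) = 2.4049.
I(X;Y) = 0.9997 + 1.5610 − 2.4049 = 0.156 bits.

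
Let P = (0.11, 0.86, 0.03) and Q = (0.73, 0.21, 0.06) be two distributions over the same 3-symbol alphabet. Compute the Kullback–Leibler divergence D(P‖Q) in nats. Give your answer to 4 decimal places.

0.9835 nats

D(P‖Q) = Σ p·ln(p/q).
  0.11·ln(0.11/0.73) = -0.20818
  0.86·ln(0.86/0.21) = 1.21245
  0.03·ln(0.03/0.06) = -0.02079
D(P‖Q) = 0.9835 nats.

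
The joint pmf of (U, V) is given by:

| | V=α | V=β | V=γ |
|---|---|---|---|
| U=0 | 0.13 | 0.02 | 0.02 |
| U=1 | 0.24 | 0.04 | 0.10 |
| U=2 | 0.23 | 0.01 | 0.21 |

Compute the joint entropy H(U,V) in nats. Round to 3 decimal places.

H(U,V) = −Σ p(x,y)·ln p(x,y) over all 9 cells.
  cell (0,α): −0.13·ln0.13 = 0.2652
  cell (0,β): −0.02·ln0.02 = 0.0782
  cell (0,γ): −0.02·ln0.02 = 0.0782
  cell (1,α): −0.24·ln0.24 = 0.3425
  cell (1,β): −0.04·ln0.04 = 0.1288
  cell (1,γ): −0.10·ln0.10 = 0.2303
  cell (2,α): −0.23·ln0.23 = 0.3380
  cell (2,β): −0.01·ln0.01 = 0.0461
  cell (2,γ): −0.21·ln0.21 = 0.3277
Sum = 1.835 nats.

1.835 nats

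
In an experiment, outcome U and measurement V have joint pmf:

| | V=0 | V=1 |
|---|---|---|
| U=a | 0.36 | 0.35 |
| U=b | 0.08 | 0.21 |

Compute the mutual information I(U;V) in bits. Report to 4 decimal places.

0.0333 bits

Marginals: p(U) = (0.7100, 0.2900), p(V) = (0.4400, 0.5600).
I(U;V) = Σ p(x,y)·log₂[p(x,y)/(p(x)p(y))].
  (a,0): 0.36·log₂(1.1524) = 0.07366
  (a,1): 0.35·log₂(0.8803) = -0.06439
  (b,0): 0.08·log₂(0.6270) = -0.05388
  (b,1): 0.21·log₂(1.2931) = 0.07788
Sum = 0.0333 bits.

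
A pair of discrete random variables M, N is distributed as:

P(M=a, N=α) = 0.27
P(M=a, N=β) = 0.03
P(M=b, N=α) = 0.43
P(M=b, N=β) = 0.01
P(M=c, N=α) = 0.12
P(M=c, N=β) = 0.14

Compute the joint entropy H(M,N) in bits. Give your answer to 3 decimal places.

2.016 bits

H(M,N) = −Σ p(x,y)·log₂ p(x,y) over all 6 cells.
  cell (a,α): −0.27·log₂0.27 = 0.5100
  cell (a,β): −0.03·log₂0.03 = 0.1518
  cell (b,α): −0.43·log₂0.43 = 0.5236
  cell (b,β): −0.01·log₂0.01 = 0.0664
  cell (c,α): −0.12·log₂0.12 = 0.3671
  cell (c,β): −0.14·log₂0.14 = 0.3971
Sum = 2.016 bits.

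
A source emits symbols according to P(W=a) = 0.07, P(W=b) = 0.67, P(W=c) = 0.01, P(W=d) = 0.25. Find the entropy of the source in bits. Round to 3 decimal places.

1.222 bits

H(W) = −Σ p·log₂ p.
  −(0.07)·log₂(0.07) = 0.2686
  −(0.67)·log₂(0.67) = 0.3871
  −(0.01)·log₂(0.01) = 0.0664
  −(0.25)·log₂(0.25) = 0.5000
Sum: 0.2686 + 0.3871 + 0.0664 + 0.5000 = 1.222 bits.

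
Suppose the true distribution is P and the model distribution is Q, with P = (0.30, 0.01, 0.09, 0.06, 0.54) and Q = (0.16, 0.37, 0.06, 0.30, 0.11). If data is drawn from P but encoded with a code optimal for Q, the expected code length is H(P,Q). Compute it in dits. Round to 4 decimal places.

0.9021 dits

H(P,Q) = −Σ p·log₁₀ q.
  −0.30·log₁₀(0.16) = 0.23876
  −0.01·log₁₀(0.37) = 0.00432
  −0.09·log₁₀(0.06) = 0.10997
  −0.06·log₁₀(0.30) = 0.03137
  −0.54·log₁₀(0.11) = 0.51765
H(P,Q) = 0.9021 dits.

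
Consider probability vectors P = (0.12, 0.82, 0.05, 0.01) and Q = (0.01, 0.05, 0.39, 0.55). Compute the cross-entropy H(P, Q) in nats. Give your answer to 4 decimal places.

3.0622 nats

H(P,Q) = −Σ p·ln q.
  −0.12·ln(0.01) = 0.55262
  −0.82·ln(0.05) = 2.45650
  −0.05·ln(0.39) = 0.04708
  −0.01·ln(0.55) = 0.00598
H(P,Q) = 3.0622 nats.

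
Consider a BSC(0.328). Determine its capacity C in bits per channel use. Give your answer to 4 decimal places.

0.0871 bits

Binary symmetric channel: C = 1 − h₂(ε) where h₂ is the binary entropy function.
h₂(0.328) = −0.328·log₂0.328 − 0.672·log₂0.672 = 0.9129.
C = 1 − 0.9129 = 0.0871 bits per channel use.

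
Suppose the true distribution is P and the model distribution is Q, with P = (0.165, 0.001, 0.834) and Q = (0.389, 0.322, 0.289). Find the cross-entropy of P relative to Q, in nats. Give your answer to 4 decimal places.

1.1922 nats

H(P,Q) = −Σ p·ln q.
  −0.165·ln(0.389) = 0.15579
  −0.001·ln(0.322) = 0.00113
  −0.834·ln(0.289) = 1.03527
H(P,Q) = 1.1922 nats.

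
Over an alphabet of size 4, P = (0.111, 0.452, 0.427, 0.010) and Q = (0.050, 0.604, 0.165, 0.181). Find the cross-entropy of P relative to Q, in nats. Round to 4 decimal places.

H(P,Q) = −Σ p·ln q.
  −0.111·ln(0.050) = 0.33253
  −0.452·ln(0.604) = 0.22789
  −0.427·ln(0.165) = 0.76937
  −0.010·ln(0.181) = 0.01709
H(P,Q) = 1.3469 nats.

1.3469 nats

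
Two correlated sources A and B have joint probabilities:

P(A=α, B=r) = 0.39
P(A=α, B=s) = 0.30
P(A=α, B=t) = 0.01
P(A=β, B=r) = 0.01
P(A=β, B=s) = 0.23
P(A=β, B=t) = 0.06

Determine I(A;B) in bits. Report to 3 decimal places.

Marginals: p(A) = (0.7000, 0.3000), p(B) = (0.4000, 0.5300, 0.0700).
I(A;B) = Σ p(x,y)·log₂[p(x,y)/(p(x)p(y))].
  (α,r): 0.39·log₂(1.3929) = 0.1864
  (α,s): 0.30·log₂(0.8086) = -0.0919
  (α,t): 0.01·log₂(0.2041) = -0.0229
  (β,r): 0.01·log₂(0.0833) = -0.0358
  (β,s): 0.23·log₂(1.4465) = 0.1225
  (β,t): 0.06·log₂(2.8571) = 0.0909
Sum = 0.249 bits.

0.249 bits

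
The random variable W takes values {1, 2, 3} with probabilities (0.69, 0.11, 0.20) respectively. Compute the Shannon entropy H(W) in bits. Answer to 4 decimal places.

H(W) = −Σ p·log₂ p.
  −(0.69)·log₂(0.69) = 0.36938
  −(0.11)·log₂(0.11) = 0.35029
  −(0.20)·log₂(0.20) = 0.46439
Sum: 0.36938 + 0.35029 + 0.46439 = 1.1841 bits.

1.1841 bits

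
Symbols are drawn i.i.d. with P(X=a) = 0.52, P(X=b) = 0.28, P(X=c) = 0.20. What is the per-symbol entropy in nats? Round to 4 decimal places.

1.0184 nats

H(X) = −Σ p·ln p.
  −(0.52)·ln(0.52) = 0.34004
  −(0.28)·ln(0.28) = 0.35643
  −(0.20)·ln(0.20) = 0.32189
Sum: 0.34004 + 0.35643 + 0.32189 = 1.0184 nats.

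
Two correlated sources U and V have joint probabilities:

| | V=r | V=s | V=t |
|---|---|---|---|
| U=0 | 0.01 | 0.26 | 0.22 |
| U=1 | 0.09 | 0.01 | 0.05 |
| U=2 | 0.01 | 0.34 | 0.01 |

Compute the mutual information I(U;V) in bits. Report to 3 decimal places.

Marginals: p(U) = (0.4900, 0.1500, 0.3600), p(V) = (0.1100, 0.6100, 0.2800).
I(U;V) = Σ p(x,y)·log₂[p(x,y)/(p(x)p(y))].
  (0,r): 0.01·log₂(0.1855) = -0.0243
  (0,s): 0.26·log₂(0.8699) = -0.0523
  (0,t): 0.22·log₂(1.6035) = 0.1499
  (1,r): 0.09·log₂(5.4545) = 0.2203
  (1,s): 0.01·log₂(0.1093) = -0.0319
  (1,t): 0.05·log₂(1.1905) = 0.0126
  (2,r): 0.01·log₂(0.2525) = -0.0199
  (2,s): 0.34·log₂(1.5483) = 0.2144
  (2,t): 0.01·log₂(0.0992) = -0.0333
Sum = 0.435 bits.

0.435 bits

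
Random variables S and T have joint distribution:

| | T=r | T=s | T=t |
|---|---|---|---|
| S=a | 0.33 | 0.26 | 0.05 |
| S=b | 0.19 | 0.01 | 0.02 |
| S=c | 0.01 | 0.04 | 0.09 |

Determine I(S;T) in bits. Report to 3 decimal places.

0.273 bits

Marginals: p(S) = (0.6400, 0.2200, 0.1400), p(T) = (0.5300, 0.3100, 0.1600).
I(S;T) = Σ p(x,y)·log₂[p(x,y)/(p(x)p(y))].
  (a,r): 0.33·log₂(0.9729) = -0.0131
  (a,s): 0.26·log₂(1.3105) = 0.1014
  (a,t): 0.05·log₂(0.4883) = -0.0517
  (b,r): 0.19·log₂(1.6295) = 0.1338
  (b,s): 0.01·log₂(0.1466) = -0.0277
  (b,t): 0.02·log₂(0.5682) = -0.0163
  (c,r): 0.01·log₂(0.1348) = -0.0289
  (c,s): 0.04·log₂(0.9217) = -0.0047
  (c,t): 0.09·log₂(4.0179) = 0.1806
Sum = 0.273 bits.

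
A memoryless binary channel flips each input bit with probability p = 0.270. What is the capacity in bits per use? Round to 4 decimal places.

Binary symmetric channel: C = 1 − h₂(ε) where h₂ is the binary entropy function.
h₂(0.270) = −0.270·log₂0.270 − 0.730·log₂0.730 = 0.8415.
C = 1 − 0.8415 = 0.1585 bits per channel use.

0.1585 bits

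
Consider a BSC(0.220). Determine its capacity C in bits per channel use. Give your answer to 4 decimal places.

0.2398 bits

Binary symmetric channel: C = 1 − h₂(ε) where h₂ is the binary entropy function.
h₂(0.220) = −0.220·log₂0.220 − 0.780·log₂0.780 = 0.7602.
C = 1 − 0.7602 = 0.2398 bits per channel use.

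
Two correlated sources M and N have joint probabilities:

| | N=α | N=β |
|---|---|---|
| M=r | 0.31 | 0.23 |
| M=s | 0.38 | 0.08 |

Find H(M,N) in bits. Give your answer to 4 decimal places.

H(M,N) = −Σ p(x,y)·log₂ p(x,y) over all 4 cells.
  cell (r,α): −0.31·log₂0.31 = 0.52379
  cell (r,β): −0.23·log₂0.23 = 0.48767
  cell (s,α): −0.38·log₂0.38 = 0.53045
  cell (s,β): −0.08·log₂0.08 = 0.29151
Sum = 1.8334 bits.

1.8334 bits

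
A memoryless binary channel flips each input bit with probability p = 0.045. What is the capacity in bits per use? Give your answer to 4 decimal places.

Binary symmetric channel: C = 1 − h₂(ε) where h₂ is the binary entropy function.
h₂(0.045) = −0.045·log₂0.045 − 0.955·log₂0.955 = 0.2648.
C = 1 − 0.2648 = 0.7352 bits per channel use.

0.7352 bits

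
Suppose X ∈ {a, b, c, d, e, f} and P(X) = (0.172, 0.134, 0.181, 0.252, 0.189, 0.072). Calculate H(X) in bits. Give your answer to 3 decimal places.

H(X) = −Σ p·log₂ p.
  −(0.172)·log₂(0.172) = 0.4368
  −(0.134)·log₂(0.134) = 0.3886
  −(0.181)·log₂(0.181) = 0.4463
  −(0.252)·log₂(0.252) = 0.5011
  −(0.189)·log₂(0.189) = 0.4543
  −(0.072)·log₂(0.072) = 0.2733
Sum: 0.4368 + 0.3886 + 0.4463 + 0.5011 + 0.4543 + 0.2733 = 2.500 bits.

2.500 bits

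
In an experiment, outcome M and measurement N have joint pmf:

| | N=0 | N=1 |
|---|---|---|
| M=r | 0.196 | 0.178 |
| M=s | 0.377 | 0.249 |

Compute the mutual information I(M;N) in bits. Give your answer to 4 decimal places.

0.0042 bits

Marginals: p(M) = (0.3740, 0.6260), p(N) = (0.5730, 0.4270).
I(M;N) = H(M) + H(N) − H(M,N).
H(M) = 0.9537, H(N) = 0.9846, H(M,N) = 1.9341.
I(M;N) = 0.9537 + 0.9846 − 1.9341 = 0.0042 bits.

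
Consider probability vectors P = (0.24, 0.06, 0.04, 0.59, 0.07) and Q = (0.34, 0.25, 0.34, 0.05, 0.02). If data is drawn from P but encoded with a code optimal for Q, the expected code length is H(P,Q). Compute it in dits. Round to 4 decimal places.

H(P,Q) = −Σ p·log₁₀ q.
  −0.24·log₁₀(0.34) = 0.11245
  −0.06·log₁₀(0.25) = 0.03612
  −0.04·log₁₀(0.34) = 0.01874
  −0.59·log₁₀(0.05) = 0.76761
  −0.07·log₁₀(0.02) = 0.11893
H(P,Q) = 1.0538 dits.

1.0538 dits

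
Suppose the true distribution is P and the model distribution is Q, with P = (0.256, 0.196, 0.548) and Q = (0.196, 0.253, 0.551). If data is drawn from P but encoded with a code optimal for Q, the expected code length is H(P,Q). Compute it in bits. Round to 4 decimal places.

H(P,Q) = −Σ p·log₂ q.
  −0.256·log₂(0.196) = 0.60188
  −0.196·log₂(0.253) = 0.38863
  −0.548·log₂(0.551) = 0.47121
H(P,Q) = 1.4617 bits.

1.4617 bits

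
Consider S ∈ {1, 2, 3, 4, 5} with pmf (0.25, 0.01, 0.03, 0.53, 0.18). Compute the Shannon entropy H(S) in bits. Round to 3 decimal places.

H(S) = −Σ p·log₂ p.
  −(0.25)·log₂(0.25) = 0.5000
  −(0.01)·log₂(0.01) = 0.0664
  −(0.03)·log₂(0.03) = 0.1518
  −(0.53)·log₂(0.53) = 0.4854
  −(0.18)·log₂(0.18) = 0.4453
Sum: 0.5000 + 0.0664 + 0.1518 + 0.4854 + 0.4453 = 1.649 bits.

1.649 bits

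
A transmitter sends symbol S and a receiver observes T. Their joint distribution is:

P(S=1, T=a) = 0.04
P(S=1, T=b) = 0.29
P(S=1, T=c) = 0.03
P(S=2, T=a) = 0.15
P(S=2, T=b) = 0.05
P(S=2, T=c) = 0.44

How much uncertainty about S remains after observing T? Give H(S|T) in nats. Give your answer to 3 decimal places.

Marginals: p(S) = (0.3600, 0.6400), p(T) = (0.1900, 0.3400, 0.4700).
H(S|T) = Σ p(T) · H(S|T=·).
  T=a: p=0.1900, H(S|T=a) = 0.5147
  T=b: p=0.3400, H(S|T=b) = 0.4176
  T=c: p=0.4700, H(S|T=c) = 0.2374
Weighted sum = 0.351 nats.

0.351 nats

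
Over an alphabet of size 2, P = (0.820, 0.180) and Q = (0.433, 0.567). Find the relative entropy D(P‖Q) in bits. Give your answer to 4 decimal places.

D(P‖Q) = Σ p·log₂(p/q).
  0.820·log₂(0.820/0.433) = 0.75543
  0.180·log₂(0.180/0.567) = -0.29796
D(P‖Q) = 0.4575 bits.

0.4575 bits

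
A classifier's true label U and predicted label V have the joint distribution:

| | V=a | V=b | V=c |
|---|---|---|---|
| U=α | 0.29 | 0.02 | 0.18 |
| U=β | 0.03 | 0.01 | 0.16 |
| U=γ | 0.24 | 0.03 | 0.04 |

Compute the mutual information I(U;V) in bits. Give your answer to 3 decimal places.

Marginals: p(U) = (0.4900, 0.2000, 0.3100), p(V) = (0.5600, 0.0600, 0.3800).
I(U;V) = Σ p(x,y)·log₂[p(x,y)/(p(x)p(y))].
  (α,a): 0.29·log₂(1.0569) = 0.0231
  (α,b): 0.02·log₂(0.6803) = -0.0111
  (α,c): 0.18·log₂(0.9667) = -0.0088
  (β,a): 0.03·log₂(0.2679) = -0.0570
  (β,b): 0.01·log₂(0.8333) = -0.0026
  (β,c): 0.16·log₂(2.1053) = 0.1718
  (γ,a): 0.24·log₂(1.3825) = 0.1121
  (γ,b): 0.03·log₂(1.6129) = 0.0207
  (γ,c): 0.04·log₂(0.3396) = -0.0623
Sum = 0.186 bits.

0.186 bits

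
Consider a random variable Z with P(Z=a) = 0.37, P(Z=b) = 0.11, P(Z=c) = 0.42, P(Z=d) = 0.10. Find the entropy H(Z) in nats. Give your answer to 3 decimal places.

1.205 nats

H(Z) = −Σ p·ln p.
  −(0.37)·ln(0.37) = 0.3679
  −(0.11)·ln(0.11) = 0.2428
  −(0.42)·ln(0.42) = 0.3644
  −(0.10)·ln(0.10) = 0.2303
Sum: 0.3679 + 0.2428 + 0.3644 + 0.2303 = 1.205 nats.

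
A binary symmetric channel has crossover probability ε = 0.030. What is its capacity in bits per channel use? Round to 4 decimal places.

0.8056 bits

Binary symmetric channel: C = 1 − h₂(ε) where h₂ is the binary entropy function.
h₂(0.030) = −0.030·log₂0.030 − 0.970·log₂0.970 = 0.1944.
C = 1 − 0.1944 = 0.8056 bits per channel use.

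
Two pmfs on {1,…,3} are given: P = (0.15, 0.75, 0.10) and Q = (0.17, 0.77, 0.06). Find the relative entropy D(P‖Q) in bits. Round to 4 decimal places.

0.0181 bits

D(P‖Q) = Σ p·log₂(p/q).
  0.15·log₂(0.15/0.17) = -0.02709
  0.75·log₂(0.75/0.77) = -0.02848
  0.10·log₂(0.10/0.06) = 0.07370
D(P‖Q) = 0.0181 bits.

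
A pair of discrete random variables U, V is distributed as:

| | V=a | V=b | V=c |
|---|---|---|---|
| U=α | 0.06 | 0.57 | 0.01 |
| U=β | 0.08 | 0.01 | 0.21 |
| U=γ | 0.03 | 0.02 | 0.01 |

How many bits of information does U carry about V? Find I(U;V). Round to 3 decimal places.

0.607 bits

Marginals: p(U) = (0.6400, 0.3000, 0.0600), p(V) = (0.1700, 0.6000, 0.2300).
I(U;V) = H(U) + H(V) − H(U,V).
H(U) = 1.1767, H(V) = 1.3644, H(U,V) = 1.9341.
I(U;V) = 1.1767 + 1.3644 − 1.9341 = 0.607 bits.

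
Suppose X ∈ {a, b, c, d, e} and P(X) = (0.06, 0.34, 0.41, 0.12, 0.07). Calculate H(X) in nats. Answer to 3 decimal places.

H(X) = −Σ p·ln p.
  −(0.06)·ln(0.06) = 0.1688
  −(0.34)·ln(0.34) = 0.3668
  −(0.41)·ln(0.41) = 0.3656
  −(0.12)·ln(0.12) = 0.2544
  −(0.07)·ln(0.07) = 0.1861
Sum: 0.1688 + 0.3668 + 0.3656 + 0.2544 + 0.1861 = 1.342 nats.

1.342 nats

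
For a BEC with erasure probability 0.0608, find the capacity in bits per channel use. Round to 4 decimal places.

0.9392 bits

Binary erasure channel: capacity C = 1 − ε.
C = 1 − 0.0608 = 0.9392 bits per channel use.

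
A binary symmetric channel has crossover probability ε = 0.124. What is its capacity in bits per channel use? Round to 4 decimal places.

Binary symmetric channel: C = 1 − h₂(ε) where h₂ is the binary entropy function.
h₂(0.124) = −0.124·log₂0.124 − 0.876·log₂0.876 = 0.5408.
C = 1 − 0.5408 = 0.4592 bits per channel use.

0.4592 bits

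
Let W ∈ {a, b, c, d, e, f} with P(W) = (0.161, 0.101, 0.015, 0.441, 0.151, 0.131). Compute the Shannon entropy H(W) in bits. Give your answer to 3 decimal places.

2.166 bits

H(W) = −Σ p·log₂ p.
  −(0.161)·log₂(0.161) = 0.4242
  −(0.101)·log₂(0.101) = 0.3341
  −(0.015)·log₂(0.015) = 0.0909
  −(0.441)·log₂(0.441) = 0.5209
  −(0.151)·log₂(0.151) = 0.4118
  −(0.131)·log₂(0.131) = 0.3841
Sum: 0.4242 + 0.3341 + 0.0909 + 0.5209 + 0.4118 + 0.3841 = 2.166 bits.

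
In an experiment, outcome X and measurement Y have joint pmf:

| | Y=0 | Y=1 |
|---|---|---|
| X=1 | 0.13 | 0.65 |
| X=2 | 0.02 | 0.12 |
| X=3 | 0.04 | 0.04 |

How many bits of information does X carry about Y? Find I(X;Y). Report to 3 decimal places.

0.032 bits

Marginals: p(X) = (0.7800, 0.1400, 0.0800), p(Y) = (0.1900, 0.8100).
I(X;Y) = Σ p(x,y)·log₂[p(x,y)/(p(x)p(y))].
  (1,0): 0.13·log₂(0.8772) = -0.0246
  (1,1): 0.65·log₂(1.0288) = 0.0266
  (2,0): 0.02·log₂(0.7519) = -0.0082
  (2,1): 0.12·log₂(1.0582) = 0.0098
  (3,0): 0.04·log₂(2.6316) = 0.0558
  (3,1): 0.04·log₂(0.6173) = -0.0278
Sum = 0.032 bits.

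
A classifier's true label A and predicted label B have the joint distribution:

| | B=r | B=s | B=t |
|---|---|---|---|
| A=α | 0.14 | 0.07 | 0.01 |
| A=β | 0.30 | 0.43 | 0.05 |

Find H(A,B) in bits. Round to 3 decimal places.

H(A,B) = −Σ p(x,y)·log₂ p(x,y) over all 6 cells.
  cell (α,r): −0.14·log₂0.14 = 0.3971
  cell (α,s): −0.07·log₂0.07 = 0.2686
  cell (α,t): −0.01·log₂0.01 = 0.0664
  cell (β,r): −0.30·log₂0.30 = 0.5211
  cell (β,s): −0.43·log₂0.43 = 0.5236
  cell (β,t): −0.05·log₂0.05 = 0.2161
Sum = 1.993 bits.

1.993 bits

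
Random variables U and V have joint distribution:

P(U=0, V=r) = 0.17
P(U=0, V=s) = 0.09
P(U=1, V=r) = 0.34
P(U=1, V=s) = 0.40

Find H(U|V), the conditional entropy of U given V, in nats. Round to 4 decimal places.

Marginals: p(U) = (0.2600, 0.7400), p(V) = (0.5100, 0.4900).
H(U|V) = Σ p(V) · H(U|V=·).
  V=r: p=0.5100, H(U|V=r) = 0.6365
  V=s: p=0.4900, H(U|V=s) = 0.4769
Weighted sum = 0.5583 nats.

0.5583 nats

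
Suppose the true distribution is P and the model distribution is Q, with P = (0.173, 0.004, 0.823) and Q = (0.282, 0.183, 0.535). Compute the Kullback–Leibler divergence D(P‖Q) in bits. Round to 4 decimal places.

D(P‖Q) = Σ p·log₂(p/q).
  0.173·log₂(0.173/0.282) = -0.12195
  0.004·log₂(0.004/0.183) = -0.02206
  0.823·log₂(0.823/0.535) = 0.51137
D(P‖Q) = 0.3674 bits.

0.3674 bits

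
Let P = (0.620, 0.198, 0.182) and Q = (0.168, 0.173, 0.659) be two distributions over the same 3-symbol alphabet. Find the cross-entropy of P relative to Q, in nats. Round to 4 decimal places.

1.5292 nats

H(P,Q) = −Σ p·ln q.
  −0.620·ln(0.168) = 1.10595
  −0.198·ln(0.173) = 0.34738
  −0.182·ln(0.659) = 0.07590
H(P,Q) = 1.5292 nats.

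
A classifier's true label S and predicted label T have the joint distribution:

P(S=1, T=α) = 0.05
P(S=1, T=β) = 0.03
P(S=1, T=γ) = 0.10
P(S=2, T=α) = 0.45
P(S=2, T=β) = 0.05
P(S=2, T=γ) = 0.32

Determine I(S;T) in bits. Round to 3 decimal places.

0.037 bits

Marginals: p(S) = (0.1800, 0.8200), p(T) = (0.5000, 0.0800, 0.4200).
I(S;T) = H(S) + H(T) − H(S,T).
H(S) = 0.6801, H(T) = 1.3172, H(S,T) = 1.9606.
I(S;T) = 0.6801 + 1.3172 − 1.9606 = 0.037 bits.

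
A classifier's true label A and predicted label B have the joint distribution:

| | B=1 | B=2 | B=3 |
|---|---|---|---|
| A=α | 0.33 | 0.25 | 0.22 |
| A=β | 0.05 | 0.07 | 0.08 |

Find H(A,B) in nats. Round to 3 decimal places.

1.584 nats

H(A,B) = −Σ p(x,y)·ln p(x,y) over all 6 cells.
  cell (α,1): −0.33·ln0.33 = 0.3659
  cell (α,2): −0.25·ln0.25 = 0.3466
  cell (α,3): −0.22·ln0.22 = 0.3331
  cell (β,1): −0.05·ln0.05 = 0.1498
  cell (β,2): −0.07·ln0.07 = 0.1861
  cell (β,3): −0.08·ln0.08 = 0.2021
Sum = 1.584 nats.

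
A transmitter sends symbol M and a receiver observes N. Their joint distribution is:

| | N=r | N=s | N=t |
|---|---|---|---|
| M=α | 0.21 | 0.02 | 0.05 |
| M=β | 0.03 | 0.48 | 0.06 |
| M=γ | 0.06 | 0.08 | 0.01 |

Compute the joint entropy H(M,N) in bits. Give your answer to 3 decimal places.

H(M,N) = −Σ p(x,y)·log₂ p(x,y) over all 9 cells.
  cell (α,r): −0.21·log₂0.21 = 0.4728
  cell (α,s): −0.02·log₂0.02 = 0.1129
  cell (α,t): −0.05·log₂0.05 = 0.2161
  cell (β,r): −0.03·log₂0.03 = 0.1518
  cell (β,s): −0.48·log₂0.48 = 0.5083
  cell (β,t): −0.06·log₂0.06 = 0.2435
  cell (γ,r): −0.06·log₂0.06 = 0.2435
  cell (γ,s): −0.08·log₂0.08 = 0.2915
  cell (γ,t): −0.01·log₂0.01 = 0.0664
Sum = 2.307 bits.

2.307 bits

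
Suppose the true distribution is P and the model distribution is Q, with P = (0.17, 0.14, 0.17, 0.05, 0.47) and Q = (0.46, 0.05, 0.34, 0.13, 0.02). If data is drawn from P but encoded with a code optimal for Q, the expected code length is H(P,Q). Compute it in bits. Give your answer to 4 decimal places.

H(P,Q) = −Σ p·log₂ q.
  −0.17·log₂(0.46) = 0.19045
  −0.14·log₂(0.05) = 0.60507
  −0.17·log₂(0.34) = 0.26459
  −0.05·log₂(0.13) = 0.14717
  −0.47·log₂(0.02) = 2.65261
H(P,Q) = 3.8599 bits.

3.8599 bits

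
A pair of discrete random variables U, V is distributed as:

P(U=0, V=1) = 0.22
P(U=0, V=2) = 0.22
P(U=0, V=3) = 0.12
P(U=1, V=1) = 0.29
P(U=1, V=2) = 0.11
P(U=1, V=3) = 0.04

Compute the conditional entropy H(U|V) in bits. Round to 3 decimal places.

Marginals: p(U) = (0.5600, 0.4400), p(V) = (0.5100, 0.3300, 0.1600).
H(U|V) = Σ p(V) · H(U|V=·).
  V=1: p=0.5100, H(U|V=1) = 0.9864
  V=2: p=0.3300, H(U|V=2) = 0.9183
  V=3: p=0.1600, H(U|V=3) = 0.8113
Weighted sum = 0.936 bits.

0.936 bits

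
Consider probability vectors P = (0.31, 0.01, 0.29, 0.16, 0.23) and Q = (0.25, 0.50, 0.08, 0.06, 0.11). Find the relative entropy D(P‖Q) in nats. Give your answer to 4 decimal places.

D(P‖Q) = Σ p·ln(p/q).
  0.31·ln(0.31/0.25) = 0.06668
  0.01·ln(0.01/0.50) = -0.03912
  0.29·ln(0.29/0.08) = 0.37348
  0.16·ln(0.16/0.06) = 0.15693
  0.23·ln(0.23/0.11) = 0.16965
D(P‖Q) = 0.7276 nats.

0.7276 nats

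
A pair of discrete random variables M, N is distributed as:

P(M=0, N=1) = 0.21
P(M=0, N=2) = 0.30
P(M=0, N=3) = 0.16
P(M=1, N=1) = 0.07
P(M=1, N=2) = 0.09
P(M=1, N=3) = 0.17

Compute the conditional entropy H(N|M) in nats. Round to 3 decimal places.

Marginals: p(M) = (0.6700, 0.3300), p(N) = (0.2800, 0.3900, 0.3300).
H(N|M) = Σ p(M) · H(N|M=·).
  M=0: p=0.6700, H(N|M=0) = 1.0654
  M=1: p=0.3300, H(N|M=1) = 1.0250
Weighted sum = 1.052 nats.

1.052 nats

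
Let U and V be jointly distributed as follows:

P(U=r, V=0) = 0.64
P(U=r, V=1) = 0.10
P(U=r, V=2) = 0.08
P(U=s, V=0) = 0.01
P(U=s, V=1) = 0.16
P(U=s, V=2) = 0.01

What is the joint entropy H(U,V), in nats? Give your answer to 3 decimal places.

1.103 nats

H(U,V) = −Σ p(x,y)·ln p(x,y) over all 6 cells.
  cell (r,0): −0.64·ln0.64 = 0.2856
  cell (r,1): −0.10·ln0.10 = 0.2303
  cell (r,2): −0.08·ln0.08 = 0.2021
  cell (s,0): −0.01·ln0.01 = 0.0461
  cell (s,1): −0.16·ln0.16 = 0.2932
  cell (s,2): −0.01·ln0.01 = 0.0461
Sum = 1.103 nats.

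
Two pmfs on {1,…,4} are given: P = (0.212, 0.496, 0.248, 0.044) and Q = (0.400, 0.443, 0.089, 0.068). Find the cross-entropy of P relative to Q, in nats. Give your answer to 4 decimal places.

1.3163 nats

H(P,Q) = −Σ p·ln q.
  −0.212·ln(0.400) = 0.19425
  −0.496·ln(0.443) = 0.40384
  −0.248·ln(0.089) = 0.59994
  −0.044·ln(0.068) = 0.11828
H(P,Q) = 1.3163 nats.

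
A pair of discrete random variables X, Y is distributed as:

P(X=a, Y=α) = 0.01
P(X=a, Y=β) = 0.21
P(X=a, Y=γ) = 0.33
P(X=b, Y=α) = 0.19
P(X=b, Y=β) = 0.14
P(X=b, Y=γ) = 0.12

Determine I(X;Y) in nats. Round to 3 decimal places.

Marginals: p(X) = (0.5500, 0.4500), p(Y) = (0.2000, 0.3500, 0.4500).
I(X;Y) = H(X) + H(Y) − H(X,Y).
H(X) = 0.6881, H(Y) = 1.0487, H(X,Y) = 1.5849.
I(X;Y) = 0.6881 + 1.0487 − 1.5849 = 0.152 nats.

0.152 nats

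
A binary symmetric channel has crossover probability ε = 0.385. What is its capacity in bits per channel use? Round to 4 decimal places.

Binary symmetric channel: C = 1 − h₂(ε) where h₂ is the binary entropy function.
h₂(0.385) = −0.385·log₂0.385 − 0.615·log₂0.615 = 0.9615.
C = 1 − 0.9615 = 0.0385 bits per channel use.

0.0385 bits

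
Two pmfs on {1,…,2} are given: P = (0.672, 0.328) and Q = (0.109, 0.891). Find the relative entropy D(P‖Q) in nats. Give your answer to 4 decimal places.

0.8945 nats

D(P‖Q) = Σ p·ln(p/q).
  0.672·ln(0.672/0.109) = 1.22231
  0.328·ln(0.328/0.891) = -0.32778
D(P‖Q) = 0.8945 nats.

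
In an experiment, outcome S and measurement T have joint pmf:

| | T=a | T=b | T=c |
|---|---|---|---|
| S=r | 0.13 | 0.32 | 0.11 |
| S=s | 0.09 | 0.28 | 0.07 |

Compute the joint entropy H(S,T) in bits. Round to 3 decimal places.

2.354 bits

H(S,T) = −Σ p(x,y)·log₂ p(x,y) over all 6 cells.
  cell (r,a): −0.13·log₂0.13 = 0.3826
  cell (r,b): −0.32·log₂0.32 = 0.5260
  cell (r,c): −0.11·log₂0.11 = 0.3503
  cell (s,a): −0.09·log₂0.09 = 0.3127
  cell (s,b): −0.28·log₂0.28 = 0.5142
  cell (s,c): −0.07·log₂0.07 = 0.2686
Sum = 2.354 bits.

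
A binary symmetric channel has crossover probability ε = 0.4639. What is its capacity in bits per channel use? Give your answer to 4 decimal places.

Binary symmetric channel: C = 1 − h₂(ε) where h₂ is the binary entropy function.
h₂(0.4639) = −0.4639·log₂0.4639 − 0.5361·log₂0.5361 = 0.9962.
C = 1 − 0.9962 = 0.0038 bits per channel use.

0.0038 bits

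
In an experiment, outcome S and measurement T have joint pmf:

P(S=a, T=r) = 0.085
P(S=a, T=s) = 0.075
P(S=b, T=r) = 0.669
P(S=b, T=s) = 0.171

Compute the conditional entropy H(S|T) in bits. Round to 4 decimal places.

0.6014 bits

Marginals: p(S) = (0.1600, 0.8400), p(T) = (0.7540, 0.2460).
H(S|T) = Σ p(T) · H(S|T=·).
  T=r: p=0.7540, H(S|T=r) = 0.5081
  T=s: p=0.2460, H(S|T=s) = 0.8872
Weighted sum = 0.6014 bits.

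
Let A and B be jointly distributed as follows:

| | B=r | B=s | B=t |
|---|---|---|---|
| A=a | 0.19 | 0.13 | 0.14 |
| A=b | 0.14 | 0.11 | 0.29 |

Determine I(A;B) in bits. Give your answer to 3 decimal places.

Marginals: p(A) = (0.4600, 0.5400), p(B) = (0.3300, 0.2400, 0.4300).
I(A;B) = Σ p(x,y)·log₂[p(x,y)/(p(x)p(y))].
  (a,r): 0.19·log₂(1.2516) = 0.0615
  (a,s): 0.13·log₂(1.1775) = 0.0307
  (a,t): 0.14·log₂(0.7078) = -0.0698
  (b,r): 0.14·log₂(0.7856) = -0.0487
  (b,s): 0.11·log₂(0.8488) = -0.0260
  (b,t): 0.29·log₂(1.2489) = 0.0930
Sum = 0.041 bits.

0.041 bits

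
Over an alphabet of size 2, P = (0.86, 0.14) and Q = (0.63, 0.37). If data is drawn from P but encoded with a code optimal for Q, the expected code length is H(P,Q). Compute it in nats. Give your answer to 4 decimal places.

0.5365 nats

H(P,Q) = −Σ p·ln q.
  −0.86·ln(0.63) = 0.39735
  −0.14·ln(0.37) = 0.13920
H(P,Q) = 0.5365 nats.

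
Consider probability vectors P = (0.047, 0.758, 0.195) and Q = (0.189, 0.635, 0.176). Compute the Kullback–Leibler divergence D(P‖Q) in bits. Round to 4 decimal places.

0.1281 bits

D(P‖Q) = Σ p·log₂(p/q).
  0.047·log₂(0.047/0.189) = -0.09436
  0.758·log₂(0.758/0.635) = 0.19362
  0.195·log₂(0.195/0.176) = 0.02884
D(P‖Q) = 0.1281 bits.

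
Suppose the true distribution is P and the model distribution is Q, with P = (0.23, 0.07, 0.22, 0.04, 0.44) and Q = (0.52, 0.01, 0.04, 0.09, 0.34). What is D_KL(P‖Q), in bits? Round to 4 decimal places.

D(P‖Q) = Σ p·log₂(p/q).
  0.23·log₂(0.23/0.52) = -0.27068
  0.07·log₂(0.07/0.01) = 0.19651
  0.22·log₂(0.22/0.04) = 0.54107
  0.04·log₂(0.04/0.09) = -0.04680
  0.44·log₂(0.44/0.34) = 0.16367
D(P‖Q) = 0.5838 bits.

0.5838 bits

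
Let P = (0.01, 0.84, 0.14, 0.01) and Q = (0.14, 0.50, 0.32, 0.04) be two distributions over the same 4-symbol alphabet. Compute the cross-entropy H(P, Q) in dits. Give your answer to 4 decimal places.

H(P,Q) = −Σ p·log₁₀ q.
  −0.01·log₁₀(0.14) = 0.00854
  −0.84·log₁₀(0.50) = 0.25287
  −0.14·log₁₀(0.32) = 0.06928
  −0.01·log₁₀(0.04) = 0.01398
H(P,Q) = 0.3447 dits.

0.3447 dits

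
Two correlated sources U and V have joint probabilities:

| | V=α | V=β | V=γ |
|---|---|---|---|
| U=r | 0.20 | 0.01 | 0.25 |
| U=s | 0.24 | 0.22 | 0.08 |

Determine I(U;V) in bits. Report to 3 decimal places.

0.235 bits

Marginals: p(U) = (0.4600, 0.5400), p(V) = (0.4400, 0.2300, 0.3300).
I(U;V) = Σ p(x,y)·log₂[p(x,y)/(p(x)p(y))].
  (r,α): 0.20·log₂(0.9881) = -0.0034
  (r,β): 0.01·log₂(0.0945) = -0.0340
  (r,γ): 0.25·log₂(1.6469) = 0.1799
  (s,α): 0.24·log₂(1.0101) = 0.0035
  (s,β): 0.22·log₂(1.7713) = 0.1815
  (s,γ): 0.08·log₂(0.4489) = -0.0924
Sum = 0.235 bits.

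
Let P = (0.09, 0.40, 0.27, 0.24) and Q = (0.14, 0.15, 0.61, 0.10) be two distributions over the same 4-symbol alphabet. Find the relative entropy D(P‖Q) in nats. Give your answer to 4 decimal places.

0.3426 nats

D(P‖Q) = Σ p·ln(p/q).
  0.09·ln(0.09/0.14) = -0.03976
  0.40·ln(0.40/0.15) = 0.39233
  0.27·ln(0.27/0.61) = -0.22006
  0.24·ln(0.24/0.10) = 0.21011
D(P‖Q) = 0.3426 nats.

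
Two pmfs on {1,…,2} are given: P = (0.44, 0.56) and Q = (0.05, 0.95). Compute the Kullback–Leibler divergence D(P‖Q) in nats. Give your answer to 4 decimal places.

D(P‖Q) = Σ p·ln(p/q).
  0.44·ln(0.44/0.05) = 0.95689
  0.56·ln(0.56/0.95) = -0.29597
D(P‖Q) = 0.6609 nats.

0.6609 nats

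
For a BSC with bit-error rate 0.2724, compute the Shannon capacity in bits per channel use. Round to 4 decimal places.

0.1551 bits

Binary symmetric channel: C = 1 − h₂(ε) where h₂ is the binary entropy function.
h₂(0.2724) = −0.2724·log₂0.2724 − 0.7276·log₂0.7276 = 0.8449.
C = 1 − 0.8449 = 0.1551 bits per channel use.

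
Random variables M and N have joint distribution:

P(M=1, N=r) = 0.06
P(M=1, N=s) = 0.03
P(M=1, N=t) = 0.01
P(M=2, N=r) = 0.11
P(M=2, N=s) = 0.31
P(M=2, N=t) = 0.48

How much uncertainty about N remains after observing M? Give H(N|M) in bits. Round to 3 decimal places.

Marginals: p(M) = (0.1000, 0.9000), p(N) = (0.1700, 0.3400, 0.4900).
H(N|M) = Σ p(M) · H(N|M=·).
  M=1: p=0.1000, H(N|M=1) = 1.2955
  M=2: p=0.9000, H(N|M=2) = 1.3839
Weighted sum = 1.375 bits.

1.375 bits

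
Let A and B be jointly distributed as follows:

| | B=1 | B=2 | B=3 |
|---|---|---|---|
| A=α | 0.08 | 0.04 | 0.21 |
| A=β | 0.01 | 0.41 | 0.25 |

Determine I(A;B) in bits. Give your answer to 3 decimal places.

Marginals: p(A) = (0.3300, 0.6700), p(B) = (0.0900, 0.4500, 0.4600).
I(A;B) = H(A) + H(B) − H(A,B).
H(A) = 0.9149, H(B) = 1.3464, H(A,B) = 2.0439.
I(A;B) = 0.9149 + 1.3464 − 2.0439 = 0.217 bits.

0.217 bits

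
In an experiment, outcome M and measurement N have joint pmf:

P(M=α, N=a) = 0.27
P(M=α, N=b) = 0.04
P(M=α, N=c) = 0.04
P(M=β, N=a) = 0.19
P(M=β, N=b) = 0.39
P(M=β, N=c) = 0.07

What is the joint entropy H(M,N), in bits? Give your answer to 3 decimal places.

H(M,N) = −Σ p(x,y)·log₂ p(x,y) over all 6 cells.
  cell (α,a): −0.27·log₂0.27 = 0.5100
  cell (α,b): −0.04·log₂0.04 = 0.1858
  cell (α,c): −0.04·log₂0.04 = 0.1858
  cell (β,a): −0.19·log₂0.19 = 0.4552
  cell (β,b): −0.39·log₂0.39 = 0.5298
  cell (β,c): −0.07·log₂0.07 = 0.2686
Sum = 2.135 bits.

2.135 bits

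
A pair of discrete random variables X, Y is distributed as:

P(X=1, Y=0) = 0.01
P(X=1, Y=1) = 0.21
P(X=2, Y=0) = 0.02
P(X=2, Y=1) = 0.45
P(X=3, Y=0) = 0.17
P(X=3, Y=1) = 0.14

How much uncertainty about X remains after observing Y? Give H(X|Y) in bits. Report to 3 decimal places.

Chain rule: H(X|Y) = H(X,Y) − H(Y).
Marginals: p(X) = (0.2200, 0.4700, 0.3100), p(Y) = (0.2000, 0.8000).
H(X,Y) = 2.0022 bits; H(Y) = 0.7219 bits.
H(X|Y) = 2.0022 − 0.7219 = 1.280 bits.

1.280 bits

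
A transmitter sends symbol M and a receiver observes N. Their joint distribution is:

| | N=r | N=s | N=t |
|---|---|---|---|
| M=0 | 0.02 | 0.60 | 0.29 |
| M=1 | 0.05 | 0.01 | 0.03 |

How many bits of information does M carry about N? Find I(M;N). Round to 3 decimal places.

Marginals: p(M) = (0.9100, 0.0900), p(N) = (0.0700, 0.6100, 0.3200).
I(M;N) = H(M) + H(N) − H(M,N).
H(M) = 0.4365, H(N) = 1.2296, H(M,N) = 1.5073.
I(M;N) = 0.4365 + 1.2296 − 1.5073 = 0.159 bits.

0.159 bits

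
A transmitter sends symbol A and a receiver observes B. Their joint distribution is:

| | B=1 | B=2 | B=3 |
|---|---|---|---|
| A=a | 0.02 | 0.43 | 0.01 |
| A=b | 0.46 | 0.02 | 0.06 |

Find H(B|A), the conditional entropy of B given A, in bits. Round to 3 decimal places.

0.579 bits

Chain rule: H(B|A) = H(A,B) − H(A).
Marginals: p(A) = (0.4600, 0.5400), p(B) = (0.4800, 0.4500, 0.0700).
H(A,B) = 1.5746 bits; H(A) = 0.9954 bits.
H(B|A) = 1.5746 − 0.9954 = 0.579 bits.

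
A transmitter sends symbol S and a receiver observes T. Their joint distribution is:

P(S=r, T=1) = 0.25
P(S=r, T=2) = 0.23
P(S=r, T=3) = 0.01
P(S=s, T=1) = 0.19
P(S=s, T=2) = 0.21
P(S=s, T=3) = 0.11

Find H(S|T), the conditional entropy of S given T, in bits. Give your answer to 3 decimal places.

Marginals: p(S) = (0.4900, 0.5100), p(T) = (0.4400, 0.4400, 0.1200).
H(S|T) = Σ p(T) · H(S|T=·).
  T=1: p=0.4400, H(S|T=1) = 0.9865
  T=2: p=0.4400, H(S|T=2) = 0.9985
  T=3: p=0.1200, H(S|T=3) = 0.4138
Weighted sum = 0.923 bits.

0.923 bits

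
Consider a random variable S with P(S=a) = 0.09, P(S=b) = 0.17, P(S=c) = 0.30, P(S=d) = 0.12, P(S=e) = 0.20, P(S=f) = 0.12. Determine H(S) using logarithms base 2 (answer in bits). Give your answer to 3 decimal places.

2.467 bits

H(S) = −Σ p·log₂ p.
  −(0.09)·log₂(0.09) = 0.3127
  −(0.17)·log₂(0.17) = 0.4346
  −(0.30)·log₂(0.30) = 0.5211
  −(0.12)·log₂(0.12) = 0.3671
  −(0.20)·log₂(0.20) = 0.4644
  −(0.12)·log₂(0.12) = 0.3671
Sum: 0.3127 + 0.4346 + 0.5211 + 0.3671 + 0.4644 + 0.3671 = 2.467 bits.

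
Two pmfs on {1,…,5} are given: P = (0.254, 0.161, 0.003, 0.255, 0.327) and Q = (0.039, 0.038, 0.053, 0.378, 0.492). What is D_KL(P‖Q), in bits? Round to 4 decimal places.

D(P‖Q) = Σ p·log₂(p/q).
  0.254·log₂(0.254/0.039) = 0.68663
  0.161·log₂(0.161/0.038) = 0.33536
  0.003·log₂(0.003/0.053) = -0.01243
  0.255·log₂(0.255/0.378) = -0.14481
  0.327·log₂(0.327/0.492) = -0.19272
D(P‖Q) = 0.6720 bits.

0.6720 bits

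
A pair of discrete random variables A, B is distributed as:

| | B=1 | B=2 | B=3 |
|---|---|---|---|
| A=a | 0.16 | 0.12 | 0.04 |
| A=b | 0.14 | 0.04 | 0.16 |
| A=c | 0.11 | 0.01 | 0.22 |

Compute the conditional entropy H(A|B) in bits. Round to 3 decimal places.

Chain rule: H(A|B) = H(A,B) − H(B).
Marginals: p(A) = (0.3200, 0.3400, 0.3400), p(B) = (0.4100, 0.1700, 0.4200).
H(A,B) = 2.8790 bits; H(B) = 1.4876 bits.
H(A|B) = 2.8790 − 1.4876 = 1.391 bits.

1.391 bits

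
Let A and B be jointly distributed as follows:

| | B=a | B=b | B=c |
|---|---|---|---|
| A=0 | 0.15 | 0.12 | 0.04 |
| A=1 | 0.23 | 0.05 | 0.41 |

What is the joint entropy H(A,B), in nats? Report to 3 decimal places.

H(A,B) = −Σ p(x,y)·ln p(x,y) over all 6 cells.
  cell (0,a): −0.15·ln0.15 = 0.2846
  cell (0,b): −0.12·ln0.12 = 0.2544
  cell (0,c): −0.04·ln0.04 = 0.1288
  cell (1,a): −0.23·ln0.23 = 0.3380
  cell (1,b): −0.05·ln0.05 = 0.1498
  cell (1,c): −0.41·ln0.41 = 0.3656
Sum = 1.521 nats.

1.521 nats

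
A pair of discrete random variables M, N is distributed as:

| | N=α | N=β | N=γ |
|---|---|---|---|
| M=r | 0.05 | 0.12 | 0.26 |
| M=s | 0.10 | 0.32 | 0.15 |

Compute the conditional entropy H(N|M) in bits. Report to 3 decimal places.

1.371 bits

Marginals: p(M) = (0.4300, 0.5700), p(N) = (0.1500, 0.4400, 0.4100).
H(N|M) = Σ p(M) · H(N|M=·).
  M=r: p=0.4300, H(N|M=r) = 1.3137
  M=s: p=0.5700, H(N|M=s) = 1.4149
Weighted sum = 1.371 bits.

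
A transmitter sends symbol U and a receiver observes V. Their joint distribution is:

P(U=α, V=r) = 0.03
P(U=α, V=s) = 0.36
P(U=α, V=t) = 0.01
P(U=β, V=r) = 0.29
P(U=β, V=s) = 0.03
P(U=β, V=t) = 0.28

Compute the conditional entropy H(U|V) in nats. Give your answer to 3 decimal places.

0.249 nats

Marginals: p(U) = (0.4000, 0.6000), p(V) = (0.3200, 0.3900, 0.2900).
H(U|V) = Σ p(V) · H(U|V=·).
  V=r: p=0.3200, H(U|V=r) = 0.3111
  V=s: p=0.3900, H(U|V=s) = 0.2712
  V=t: p=0.2900, H(U|V=t) = 0.1500
Weighted sum = 0.249 nats.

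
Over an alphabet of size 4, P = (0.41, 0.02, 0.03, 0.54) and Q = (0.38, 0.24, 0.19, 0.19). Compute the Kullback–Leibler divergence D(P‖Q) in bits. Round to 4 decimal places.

0.7071 bits

D(P‖Q) = Σ p·log₂(p/q).
  0.41·log₂(0.41/0.38) = 0.04495
  0.02·log₂(0.02/0.24) = -0.07170
  0.03·log₂(0.03/0.19) = -0.07989
  0.54·log₂(0.54/0.19) = 0.81376
D(P‖Q) = 0.7071 bits.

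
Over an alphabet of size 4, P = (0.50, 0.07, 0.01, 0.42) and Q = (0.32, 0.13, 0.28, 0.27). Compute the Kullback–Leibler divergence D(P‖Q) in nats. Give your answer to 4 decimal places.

0.3321 nats

D(P‖Q) = Σ p·ln(p/q).
  0.50·ln(0.50/0.32) = 0.22314
  0.07·ln(0.07/0.13) = -0.04333
  0.01·ln(0.01/0.28) = -0.03332
  0.42·ln(0.42/0.27) = 0.18557
D(P‖Q) = 0.3321 nats.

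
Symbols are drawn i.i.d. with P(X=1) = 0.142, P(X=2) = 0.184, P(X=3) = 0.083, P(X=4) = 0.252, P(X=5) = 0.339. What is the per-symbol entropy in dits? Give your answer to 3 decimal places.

H(X) = −Σ p·log₁₀ p.
  −(0.142)·log₁₀(0.142) = 0.1204
  −(0.184)·log₁₀(0.184) = 0.1353
  −(0.083)·log₁₀(0.083) = 0.0897
  −(0.252)·log₁₀(0.252) = 0.1508
  −(0.339)·log₁₀(0.339) = 0.1593
Sum: 0.1204 + 0.1353 + 0.0897 + 0.1508 + 0.1593 = 0.655 dits.

0.655 dits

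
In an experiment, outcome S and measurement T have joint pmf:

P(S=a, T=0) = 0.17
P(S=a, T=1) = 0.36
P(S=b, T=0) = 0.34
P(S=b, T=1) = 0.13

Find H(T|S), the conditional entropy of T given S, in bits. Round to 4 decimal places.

Chain rule: H(T|S) = H(S,T) − H(S).
Marginals: p(S) = (0.5300, 0.4700), p(T) = (0.5100, 0.4900).
H(S,T) = 1.8770 bits; H(S) = 0.9974 bits.
H(T|S) = 1.8770 − 0.9974 = 0.8796 bits.

0.8796 bits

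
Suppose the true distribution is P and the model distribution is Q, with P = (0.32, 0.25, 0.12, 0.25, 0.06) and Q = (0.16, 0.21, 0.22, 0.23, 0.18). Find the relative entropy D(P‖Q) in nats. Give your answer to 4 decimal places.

D(P‖Q) = Σ p·ln(p/q).
  0.32·ln(0.32/0.16) = 0.22181
  0.25·ln(0.25/0.21) = 0.04359
  0.12·ln(0.12/0.22) = -0.07274
  0.25·ln(0.25/0.23) = 0.02085
  0.06·ln(0.06/0.18) = -0.06592
D(P‖Q) = 0.1476 nats.

0.1476 nats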